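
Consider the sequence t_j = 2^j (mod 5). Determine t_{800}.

1

Computing terms: t_0 = 1; t_1 = 2; t_2 = 4; t_3 = 3; t_4 = 1.
The sequence repeats with period 4.
(800 - 0) mod 4 = 0, so t_{800} = t_0 = 1.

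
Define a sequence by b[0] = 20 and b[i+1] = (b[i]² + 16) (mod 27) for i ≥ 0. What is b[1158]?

Listing terms: b[0] = 20,  b[1] = 11,  b[2] = 2,  b[3] = 20.
The sequence repeats with period 3.
(1158 - 0) mod 3 = 0, so b[1158] = b[0] = 20.

20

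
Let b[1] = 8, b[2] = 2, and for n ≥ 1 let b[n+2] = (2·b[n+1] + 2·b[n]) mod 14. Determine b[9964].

We have b[1] = 8, b[2] = 2, b[3] = 6, b[4] = 2, b[5] = 2, b[6] = 8, b[7] = 6, b[8] = 0, b[9] = 12, b[10] = 10, b[11] = 2, b[12] = 10, b[13] = 10, b[14] = 12, b[15] = 2, b[16] = 0, b[17] = 4, b[18] = 8, b[19] = 10, b[20] = 8, b[21] = 8, b[22] = 4, b[23] = 10, b[24] = 0, b[25] = 6, b[26] = 12, b[27] = 8, b[28] = 12, b[29] = 12, b[30] = 6, b[31] = 8, b[32] = 0, b[33] = 2, b[34] = 4, b[35] = 12, b[36] = 4, b[37] = 4, b[38] = 2, b[39] = 12, b[40] = 0, b[41] = 10, b[42] = 6, b[43] = 4, b[44] = 6, b[45] = 6, b[46] = 10, b[47] = 4, b[48] = 0, b[49] = 8, b[50] = 2.
Since (b[49], b[50]) = (b[1], b[2]) = (8, 2) (two consecutive terms determine the rest), the sequence is periodic with period 48.
(9964 - 1) mod 48 = 27, so b[9964] = b[28] = 12.

12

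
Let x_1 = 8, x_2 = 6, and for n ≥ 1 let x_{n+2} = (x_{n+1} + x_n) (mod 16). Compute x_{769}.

Listing terms: x_1 = 8; x_2 = 6; x_3 = 14; x_4 = 4; x_5 = 2; x_6 = 6; x_7 = 8; x_8 = 14; x_9 = 6; x_{10} = 4; x_{11} = 10; x_{12} = 14; x_{13} = 8; x_{14} = 6.
Since (x_{13}, x_{14}) = (x_1, x_2) = (8, 6) (two consecutive terms determine the rest), the sequence is periodic with period 12.
So x_{769} = x_{1 + ((769-1) mod 12)} = x_1 = 8.

8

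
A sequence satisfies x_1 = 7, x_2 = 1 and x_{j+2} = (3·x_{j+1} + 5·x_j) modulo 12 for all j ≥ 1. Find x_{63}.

Computing terms: x_1 = 7, x_2 = 1, x_3 = 2, x_4 = 11, x_5 = 7, x_6 = 4, x_7 = 11, x_8 = 5, x_9 = 10, x_{10} = 7, x_{11} = 11, x_{12} = 8, x_{13} = 7, x_{14} = 1.
The sequence repeats with period 12.
So x_{63} = x_{1 + ((63-1) mod 12)} = x_3 = 2.

2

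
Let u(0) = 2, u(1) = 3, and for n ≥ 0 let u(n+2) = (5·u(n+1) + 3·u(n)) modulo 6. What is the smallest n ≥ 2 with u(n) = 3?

Computing terms: u(0) = 2; u(1) = 3; u(2) = 3; u(3) = 0; u(4) = 3; u(5) = 3.
Since (u(4), u(5)) = (u(1), u(2)) = (3, 3) (two consecutive terms determine the rest), the sequence is eventually periodic: after a pre-period of length 1 it cycles with period 3.
The value 3 first appears (with n ≥ 2) at u(2).

2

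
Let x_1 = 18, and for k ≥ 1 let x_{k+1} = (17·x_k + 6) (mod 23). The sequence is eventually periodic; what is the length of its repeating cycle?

x_1 = 18,  x_2 = 13,  x_3 = 20,  x_4 = 1,  x_5 = 0,  x_6 = 6,  x_7 = 16,  x_8 = 2,  x_9 = 17,  x_{10} = 19,  x_{11} = 7,  x_{12} = 10,  x_{13} = 15,  x_{14} = 8,  x_{15} = 4,  x_{16} = 5,  x_{17} = 22,  x_{18} = 12,  x_{19} = 3,  x_{20} = 11,  x_{21} = 9,  x_{22} = 21,  x_{23} = 18.
Since x_{23} = x_1 = 18, the sequence is periodic with period 22.

22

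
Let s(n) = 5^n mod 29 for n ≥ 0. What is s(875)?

28

Computing terms: s(0) = 1; s(1) = 5; s(2) = 25; s(3) = 9; s(4) = 16; s(5) = 22; s(6) = 23; s(7) = 28; s(8) = 24; s(9) = 4; s(10) = 20; s(11) = 13; s(12) = 7; s(13) = 6; s(14) = 1.
The sequence repeats with period 14.
(875 - 0) mod 14 = 7, so s(875) = s(7) = 28.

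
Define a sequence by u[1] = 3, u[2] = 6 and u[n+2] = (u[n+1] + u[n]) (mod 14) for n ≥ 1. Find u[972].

We have u[1] = 3, u[2] = 6, u[3] = 9, u[4] = 1, u[5] = 10, u[6] = 11, u[7] = 7, u[8] = 4, u[9] = 11, u[10] = 1, u[11] = 12, u[12] = 13, u[13] = 11, u[14] = 10, u[15] = 7, u[16] = 3, u[17] = 10, u[18] = 13, u[19] = 9, u[20] = 8, u[21] = 3, u[22] = 11, u[23] = 0, u[24] = 11, u[25] = 11, u[26] = 8, u[27] = 5, u[28] = 13, u[29] = 4, u[30] = 3, u[31] = 7, u[32] = 10, u[33] = 3, u[34] = 13, u[35] = 2, u[36] = 1, u[37] = 3, u[38] = 4, u[39] = 7, u[40] = 11, u[41] = 4, u[42] = 1, u[43] = 5, u[44] = 6, u[45] = 11, u[46] = 3, u[47] = 0, u[48] = 3, u[49] = 3, u[50] = 6.
Since (u[49], u[50]) = (u[1], u[2]) = (3, 6) (two consecutive terms determine the rest), the sequence is periodic with period 48.
So u[972] = u[1 + ((972-1) mod 48)] = u[12] = 13.

13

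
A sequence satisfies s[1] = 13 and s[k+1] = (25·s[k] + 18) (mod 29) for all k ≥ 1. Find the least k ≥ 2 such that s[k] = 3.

5

s[1] = 13; s[2] = 24; s[3] = 9; s[4] = 11; s[5] = 3; s[6] = 6; s[7] = 23; s[8] = 13.
The sequence repeats with period 7.
The value 3 first appears (with k ≥ 2) at s[5].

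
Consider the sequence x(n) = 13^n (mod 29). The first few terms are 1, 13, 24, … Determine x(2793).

28

Listing terms: x(0) = 1; x(1) = 13; x(2) = 24; x(3) = 22; x(4) = 25; x(5) = 6; x(6) = 20; x(7) = 28; x(8) = 16; x(9) = 5; x(10) = 7; x(11) = 4; x(12) = 23; x(13) = 9; x(14) = 1.
Since x(14) = x(0) = 1, the sequence is periodic with period 14.
(2793 - 0) mod 14 = 7, so x(2793) = x(7) = 28.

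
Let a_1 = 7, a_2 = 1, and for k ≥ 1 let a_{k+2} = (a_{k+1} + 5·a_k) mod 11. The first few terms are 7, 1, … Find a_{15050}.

Listing terms: a_1 = 7, a_2 = 1, a_3 = 3, a_4 = 8, a_5 = 1, a_6 = 8, a_7 = 2, a_8 = 9, a_9 = 8, a_{10} = 9, a_{11} = 5, a_{12} = 6, a_{13} = 9, a_{14} = 6, a_{15} = 7, a_{16} = 4, a_{17} = 6, a_{18} = 4, a_{19} = 1, a_{20} = 10, a_{21} = 4, a_{22} = 10, a_{23} = 8, a_{24} = 3, a_{25} = 10, a_{26} = 3, a_{27} = 9, a_{28} = 2, a_{29} = 3, a_{30} = 2, a_{31} = 6, a_{32} = 5, a_{33} = 2, a_{34} = 5, a_{35} = 4, a_{36} = 7, a_{37} = 5, a_{38} = 7, a_{39} = 10, a_{40} = 1, a_{41} = 7, a_{42} = 1.
Since (a_{41}, a_{42}) = (a_1, a_2) = (7, 1) (two consecutive terms determine the rest), the sequence is periodic with period 40.
(15050 - 1) mod 40 = 9, so a_{15050} = a_{10} = 9.

9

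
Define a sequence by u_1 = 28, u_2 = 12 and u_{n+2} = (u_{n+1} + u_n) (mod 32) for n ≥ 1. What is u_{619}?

12

u_1 = 28,  u_2 = 12,  u_3 = 8,  u_4 = 20,  u_5 = 28,  u_6 = 16,  u_7 = 12,  u_8 = 28,  u_9 = 8,  u_{10} = 4,  u_{11} = 12,  u_{12} = 16,  u_{13} = 28,  u_{14} = 12.
Since (u_{13}, u_{14}) = (u_1, u_2) = (28, 12) (two consecutive terms determine the rest), the sequence is periodic with period 12.
(619 - 1) mod 12 = 6, so u_{619} = u_7 = 12.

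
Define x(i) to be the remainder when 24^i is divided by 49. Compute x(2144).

Computing terms: x(0) = 1; x(1) = 24; x(2) = 37; x(3) = 6; x(4) = 46; x(5) = 26; x(6) = 36; x(7) = 31; x(8) = 9; x(9) = 20; x(10) = 39; x(11) = 5; x(12) = 22; x(13) = 38; x(14) = 30; x(15) = 34; x(16) = 32; x(17) = 33; x(18) = 8; x(19) = 45; x(20) = 2; x(21) = 48; x(22) = 25; x(23) = 12; x(24) = 43; x(25) = 3; x(26) = 23; x(27) = 13; x(28) = 18; x(29) = 40; x(30) = 29; x(31) = 10; x(32) = 44; x(33) = 27; x(34) = 11; x(35) = 19; x(36) = 15; x(37) = 17; x(38) = 16; x(39) = 41; x(40) = 4; x(41) = 47; x(42) = 1.
Since x(42) = x(0) = 1, the sequence is periodic with period 42.
(2144 - 0) mod 42 = 2, so x(2144) = x(2) = 37.

37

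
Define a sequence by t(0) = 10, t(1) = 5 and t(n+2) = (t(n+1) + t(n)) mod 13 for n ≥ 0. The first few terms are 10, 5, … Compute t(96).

Listing terms: t(0) = 10, t(1) = 5, t(2) = 2, t(3) = 7, t(4) = 9, t(5) = 3, t(6) = 12, t(7) = 2, t(8) = 1, t(9) = 3, t(10) = 4, t(11) = 7, t(12) = 11, t(13) = 5, t(14) = 3, t(15) = 8, t(16) = 11, t(17) = 6, t(18) = 4, t(19) = 10, t(20) = 1, t(21) = 11, t(22) = 12, t(23) = 10, t(24) = 9, t(25) = 6, t(26) = 2, t(27) = 8, t(28) = 10, t(29) = 5.
The sequence repeats with period 28.
(96 - 0) mod 28 = 12, so t(96) = t(12) = 11.

11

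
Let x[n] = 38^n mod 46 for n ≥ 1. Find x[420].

18

We have x[1] = 38, x[2] = 18, x[3] = 40, x[4] = 2, x[5] = 30, x[6] = 36, x[7] = 34, x[8] = 4, x[9] = 14, x[10] = 26, x[11] = 22, x[12] = 8, x[13] = 28, x[14] = 6, x[15] = 44, x[16] = 16, x[17] = 10, x[18] = 12, x[19] = 42, x[20] = 32, x[21] = 20, x[22] = 24, x[23] = 38.
The sequence repeats with period 22.
So x[420] = x[1 + ((420-1) mod 22)] = x[2] = 18.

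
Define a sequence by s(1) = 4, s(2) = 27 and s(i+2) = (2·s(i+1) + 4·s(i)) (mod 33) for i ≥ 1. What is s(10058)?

6

Listing terms: s(1) = 4, s(2) = 27, s(3) = 4, s(4) = 17, s(5) = 17, s(6) = 3, s(7) = 8, s(8) = 28, s(9) = 22, s(10) = 24, s(11) = 4, s(12) = 5, s(13) = 26, s(14) = 6, s(15) = 17, s(16) = 25, s(17) = 19, s(18) = 6, s(19) = 22, s(20) = 2, s(21) = 26, s(22) = 27, s(23) = 26, s(24) = 28, s(25) = 28, s(26) = 3, s(27) = 19, s(28) = 17, s(29) = 11, s(30) = 24, s(31) = 26, s(32) = 16, s(33) = 4, s(34) = 6, s(35) = 28, s(36) = 14, s(37) = 8, s(38) = 6, s(39) = 11, s(40) = 13, s(41) = 4, s(42) = 27.
The sequence repeats with period 40.
(10058 - 1) mod 40 = 17, so s(10058) = s(18) = 6.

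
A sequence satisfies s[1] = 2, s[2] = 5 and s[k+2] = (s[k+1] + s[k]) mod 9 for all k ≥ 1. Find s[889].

s[1] = 2, s[2] = 5, s[3] = 7, s[4] = 3, s[5] = 1, s[6] = 4, s[7] = 5, s[8] = 0, s[9] = 5, s[10] = 5, s[11] = 1, s[12] = 6, s[13] = 7, s[14] = 4, s[15] = 2, s[16] = 6, s[17] = 8, s[18] = 5, s[19] = 4, s[20] = 0, s[21] = 4, s[22] = 4, s[23] = 8, s[24] = 3, s[25] = 2, s[26] = 5.
The sequence repeats with period 24.
(889 - 1) mod 24 = 0, so s[889] = s[1] = 2.

2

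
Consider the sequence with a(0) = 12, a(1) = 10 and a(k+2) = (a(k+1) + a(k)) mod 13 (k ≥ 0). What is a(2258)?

11

We have a(0) = 12; a(1) = 10; a(2) = 9; a(3) = 6; a(4) = 2; a(5) = 8; a(6) = 10; a(7) = 5; a(8) = 2; a(9) = 7; a(10) = 9; a(11) = 3; a(12) = 12; a(13) = 2; a(14) = 1; a(15) = 3; a(16) = 4; a(17) = 7; a(18) = 11; a(19) = 5; a(20) = 3; a(21) = 8; a(22) = 11; a(23) = 6; a(24) = 4; a(25) = 10; a(26) = 1; a(27) = 11; a(28) = 12; a(29) = 10.
Since (a(28), a(29)) = (a(0), a(1)) = (12, 10) (two consecutive terms determine the rest), the sequence is periodic with period 28.
(2258 - 0) mod 28 = 18, so a(2258) = a(18) = 11.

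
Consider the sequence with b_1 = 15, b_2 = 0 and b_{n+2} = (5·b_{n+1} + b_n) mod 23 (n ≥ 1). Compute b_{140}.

21

We have b_1 = 15, b_2 = 0, b_3 = 15, b_4 = 6, b_5 = 22, b_6 = 1, b_7 = 4, b_8 = 21, b_9 = 17, b_{10} = 14, b_{11} = 18, b_{12} = 12, b_{13} = 9, b_{14} = 11, b_{15} = 18, b_{16} = 9, b_{17} = 17, b_{18} = 2, b_{19} = 4, b_{20} = 22, b_{21} = 22, b_{22} = 17, b_{23} = 15, b_{24} = 0.
The sequence repeats with period 22.
(140 - 1) mod 22 = 7, so b_{140} = b_8 = 21.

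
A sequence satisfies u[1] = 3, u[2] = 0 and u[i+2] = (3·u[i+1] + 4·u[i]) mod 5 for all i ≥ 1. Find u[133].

Computing terms: u[1] = 3,  u[2] = 0,  u[3] = 2,  u[4] = 1,  u[5] = 1,  u[6] = 2,  u[7] = 0,  u[8] = 3,  u[9] = 4,  u[10] = 4,  u[11] = 3,  u[12] = 0.
The sequence repeats with period 10.
So u[133] = u[1 + ((133-1) mod 10)] = u[3] = 2.

2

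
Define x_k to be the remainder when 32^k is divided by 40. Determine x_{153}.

Listing terms: x_1 = 32,  x_2 = 24,  x_3 = 8,  x_4 = 16,  x_5 = 32.
The sequence repeats with period 4.
(153 - 1) mod 4 = 0, so x_{153} = x_1 = 32.

32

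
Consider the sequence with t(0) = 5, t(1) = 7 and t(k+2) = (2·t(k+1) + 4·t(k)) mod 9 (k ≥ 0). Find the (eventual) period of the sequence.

24

We have t(0) = 5,  t(1) = 7,  t(2) = 7,  t(3) = 6,  t(4) = 4,  t(5) = 5,  t(6) = 8,  t(7) = 0,  t(8) = 5,  t(9) = 1,  t(10) = 4,  t(11) = 3,  t(12) = 4,  t(13) = 2,  t(14) = 2,  t(15) = 3,  t(16) = 5,  t(17) = 4,  t(18) = 1,  t(19) = 0,  t(20) = 4,  t(21) = 8,  t(22) = 5,  t(23) = 6,  t(24) = 5,  t(25) = 7.
The sequence repeats with period 24.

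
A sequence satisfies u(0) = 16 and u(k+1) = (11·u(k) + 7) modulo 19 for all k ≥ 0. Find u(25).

We have u(0) = 16,  u(1) = 12,  u(2) = 6,  u(3) = 16.
Since u(3) = u(0) = 16, the sequence is periodic with period 3.
So u(25) = u(0 + ((25-0) mod 3)) = u(1) = 12.

12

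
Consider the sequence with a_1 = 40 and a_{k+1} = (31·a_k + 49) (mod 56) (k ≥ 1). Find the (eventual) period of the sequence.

6

Listing terms: a_1 = 40; a_2 = 1; a_3 = 24; a_4 = 9; a_5 = 48; a_6 = 25; a_7 = 40.
The sequence repeats with period 6.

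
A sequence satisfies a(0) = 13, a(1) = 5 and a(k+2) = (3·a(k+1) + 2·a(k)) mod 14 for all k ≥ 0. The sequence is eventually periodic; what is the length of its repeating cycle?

Listing terms: a(0) = 13, a(1) = 5, a(2) = 13, a(3) = 7, a(4) = 5, a(5) = 1, a(6) = 13, a(7) = 13, a(8) = 9, a(9) = 11, a(10) = 9, a(11) = 7, a(12) = 11, a(13) = 5, a(14) = 9, a(15) = 9, a(16) = 3, a(17) = 13, a(18) = 3, a(19) = 7, a(20) = 13, a(21) = 11, a(22) = 3, a(23) = 3, a(24) = 1, a(25) = 9, a(26) = 1, a(27) = 7, a(28) = 9, a(29) = 13, a(30) = 1, a(31) = 1, a(32) = 5, a(33) = 3, a(34) = 5, a(35) = 7, a(36) = 3, a(37) = 9, a(38) = 5, a(39) = 5, a(40) = 11, a(41) = 1, a(42) = 11, a(43) = 7, a(44) = 1, a(45) = 3, a(46) = 11, a(47) = 11, a(48) = 13, a(49) = 5.
The sequence repeats with period 48.

48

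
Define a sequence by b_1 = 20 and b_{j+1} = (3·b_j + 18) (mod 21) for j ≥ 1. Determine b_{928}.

18

Computing terms: b_1 = 20,  b_2 = 15,  b_3 = 0,  b_4 = 18,  b_5 = 9,  b_6 = 3,  b_7 = 6,  b_8 = 15.
Since b_8 = b_2 = 15, the sequence is eventually periodic: after a pre-period of length 1 it cycles with period 6.
For j ≥ 2, b_j depends only on (j - 2) mod 6. (928 - 2) mod 6 = 2, so b_{928} = b_4 = 18.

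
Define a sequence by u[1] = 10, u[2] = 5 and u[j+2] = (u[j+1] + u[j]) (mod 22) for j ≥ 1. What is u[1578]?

13

Computing terms: u[1] = 10,  u[2] = 5,  u[3] = 15,  u[4] = 20,  u[5] = 13,  u[6] = 11,  u[7] = 2,  u[8] = 13,  u[9] = 15,  u[10] = 6,  u[11] = 21,  u[12] = 5,  u[13] = 4,  u[14] = 9,  u[15] = 13,  u[16] = 0,  u[17] = 13,  u[18] = 13,  u[19] = 4,  u[20] = 17,  u[21] = 21,  u[22] = 16,  u[23] = 15,  u[24] = 9,  u[25] = 2,  u[26] = 11,  u[27] = 13,  u[28] = 2,  u[29] = 15,  u[30] = 17,  u[31] = 10,  u[32] = 5.
Since (u[31], u[32]) = (u[1], u[2]) = (10, 5) (two consecutive terms determine the rest), the sequence is periodic with period 30.
(1578 - 1) mod 30 = 17, so u[1578] = u[18] = 13.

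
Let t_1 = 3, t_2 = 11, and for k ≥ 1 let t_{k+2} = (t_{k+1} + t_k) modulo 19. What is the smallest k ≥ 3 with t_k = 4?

9

Listing terms: t_1 = 3,  t_2 = 11,  t_3 = 14,  t_4 = 6,  t_5 = 1,  t_6 = 7,  t_7 = 8,  t_8 = 15,  t_9 = 4,  t_{10} = 0,  t_{11} = 4,  t_{12} = 4,  t_{13} = 8,  t_{14} = 12,  t_{15} = 1,  t_{16} = 13,  t_{17} = 14,  t_{18} = 8,  t_{19} = 3,  t_{20} = 11.
Since (t_{19}, t_{20}) = (t_1, t_2) = (3, 11) (two consecutive terms determine the rest), the sequence is periodic with period 18.
The value 4 first appears (with k ≥ 3) at t_9.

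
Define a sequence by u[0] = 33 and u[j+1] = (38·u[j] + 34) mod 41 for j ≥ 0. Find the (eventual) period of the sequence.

Listing terms: u[0] = 33,  u[1] = 17,  u[2] = 24,  u[3] = 3,  u[4] = 25,  u[5] = 0,  u[6] = 34,  u[7] = 14,  u[8] = 33.
Since u[8] = u[0] = 33, the sequence is periodic with period 8.

8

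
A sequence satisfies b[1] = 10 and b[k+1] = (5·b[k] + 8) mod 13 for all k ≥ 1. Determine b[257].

10

We have b[1] = 10, b[2] = 6, b[3] = 12, b[4] = 3, b[5] = 10.
The sequence repeats with period 4.
(257 - 1) mod 4 = 0, so b[257] = b[1] = 10.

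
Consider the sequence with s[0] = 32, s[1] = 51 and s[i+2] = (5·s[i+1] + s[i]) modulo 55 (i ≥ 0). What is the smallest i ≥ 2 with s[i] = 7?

Listing terms: s[0] = 32,  s[1] = 51,  s[2] = 12,  s[3] = 1,  s[4] = 17,  s[5] = 31,  s[6] = 7,  s[7] = 11,  s[8] = 7,  s[9] = 46,  s[10] = 17,  s[11] = 21,  s[12] = 12,  s[13] = 26,  s[14] = 32,  s[15] = 21,  s[16] = 27,  s[17] = 46,  s[18] = 37,  s[19] = 11,  s[20] = 37,  s[21] = 31,  s[22] = 27,  s[23] = 1,  s[24] = 32,  s[25] = 51.
The sequence repeats with period 24.
The value 7 first appears (with i ≥ 2) at s[6].

6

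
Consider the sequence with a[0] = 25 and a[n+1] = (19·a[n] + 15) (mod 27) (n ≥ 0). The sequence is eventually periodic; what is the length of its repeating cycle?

Listing terms: a[0] = 25; a[1] = 4; a[2] = 10; a[3] = 16; a[4] = 22; a[5] = 1; a[6] = 7; a[7] = 13; a[8] = 19; a[9] = 25.
The sequence repeats with period 9.

9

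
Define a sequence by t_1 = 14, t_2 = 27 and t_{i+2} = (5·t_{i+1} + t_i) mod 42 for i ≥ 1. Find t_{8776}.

2

Computing terms: t_1 = 14; t_2 = 27; t_3 = 23; t_4 = 16; t_5 = 19; t_6 = 27; t_7 = 28; t_8 = 41; t_9 = 23; t_{10} = 30; t_{11} = 5; t_{12} = 13; t_{13} = 28; t_{14} = 27; t_{15} = 37; t_{16} = 2; t_{17} = 5; t_{18} = 27; t_{19} = 14; t_{20} = 13; t_{21} = 37; t_{22} = 30; t_{23} = 19; t_{24} = 41; t_{25} = 14; t_{26} = 27.
Since (t_{25}, t_{26}) = (t_1, t_2) = (14, 27) (two consecutive terms determine the rest), the sequence is periodic with period 24.
So t_{8776} = t_{1 + ((8776-1) mod 24)} = t_{16} = 2.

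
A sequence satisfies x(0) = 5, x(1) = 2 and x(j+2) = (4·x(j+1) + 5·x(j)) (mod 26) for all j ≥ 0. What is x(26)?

x(0) = 5, x(1) = 2, x(2) = 7, x(3) = 12, x(4) = 5, x(5) = 2.
Since (x(4), x(5)) = (x(0), x(1)) = (5, 2) (two consecutive terms determine the rest), the sequence is periodic with period 4.
So x(26) = x(0 + ((26-0) mod 4)) = x(2) = 7.

7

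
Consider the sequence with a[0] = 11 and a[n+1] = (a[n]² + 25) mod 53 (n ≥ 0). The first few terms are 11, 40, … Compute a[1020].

42

Listing terms: a[0] = 11, a[1] = 40, a[2] = 35, a[3] = 31, a[4] = 32, a[5] = 42, a[6] = 40.
Since a[6] = a[1] = 40, the sequence is eventually periodic: after a pre-period of length 1 it cycles with period 5.
For n ≥ 1, a[n] depends only on (n - 1) mod 5. (1020 - 1) mod 5 = 4, so a[1020] = a[5] = 42.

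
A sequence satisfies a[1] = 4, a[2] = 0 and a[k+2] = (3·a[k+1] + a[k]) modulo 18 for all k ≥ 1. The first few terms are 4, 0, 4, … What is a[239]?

4

a[1] = 4; a[2] = 0; a[3] = 4; a[4] = 12; a[5] = 4; a[6] = 6; a[7] = 4; a[8] = 0.
The sequence repeats with period 6.
(239 - 1) mod 6 = 4, so a[239] = a[5] = 4.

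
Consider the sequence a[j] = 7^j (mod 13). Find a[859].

6

Computing terms: a[1] = 7; a[2] = 10; a[3] = 5; a[4] = 9; a[5] = 11; a[6] = 12; a[7] = 6; a[8] = 3; a[9] = 8; a[10] = 4; a[11] = 2; a[12] = 1; a[13] = 7.
The sequence repeats with period 12.
So a[859] = a[1 + ((859-1) mod 12)] = a[7] = 6.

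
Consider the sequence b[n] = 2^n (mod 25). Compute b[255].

b[0] = 1; b[1] = 2; b[2] = 4; b[3] = 8; b[4] = 16; b[5] = 7; b[6] = 14; b[7] = 3; b[8] = 6; b[9] = 12; b[10] = 24; b[11] = 23; b[12] = 21; b[13] = 17; b[14] = 9; b[15] = 18; b[16] = 11; b[17] = 22; b[18] = 19; b[19] = 13; b[20] = 1.
The sequence repeats with period 20.
(255 - 0) mod 20 = 15, so b[255] = b[15] = 18.

18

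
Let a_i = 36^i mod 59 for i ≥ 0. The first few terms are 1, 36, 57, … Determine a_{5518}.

Listing terms: a_0 = 1,  a_1 = 36,  a_2 = 57,  a_3 = 46,  a_4 = 4,  a_5 = 26,  a_6 = 51,  a_7 = 7,  a_8 = 16,  a_9 = 45,  a_{10} = 27,  a_{11} = 28,  a_{12} = 5,  a_{13} = 3,  a_{14} = 49,  a_{15} = 53,  a_{16} = 20,  a_{17} = 12,  a_{18} = 19,  a_{19} = 35,  a_{20} = 21,  a_{21} = 48,  a_{22} = 17,  a_{23} = 22,  a_{24} = 25,  a_{25} = 15,  a_{26} = 9,  a_{27} = 29,  a_{28} = 41,  a_{29} = 1.
The sequence repeats with period 29.
(5518 - 0) mod 29 = 8, so a_{5518} = a_8 = 16.

16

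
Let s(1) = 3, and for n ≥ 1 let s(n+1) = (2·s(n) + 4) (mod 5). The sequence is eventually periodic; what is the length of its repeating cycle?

4

Listing terms: s(1) = 3; s(2) = 0; s(3) = 4; s(4) = 2; s(5) = 3.
The sequence repeats with period 4.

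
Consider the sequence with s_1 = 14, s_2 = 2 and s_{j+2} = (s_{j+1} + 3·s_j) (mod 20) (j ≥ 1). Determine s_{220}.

10

We have s_1 = 14, s_2 = 2, s_3 = 4, s_4 = 10, s_5 = 2, s_6 = 12, s_7 = 18, s_8 = 14, s_9 = 8, s_{10} = 10, s_{11} = 14, s_{12} = 4, s_{13} = 6, s_{14} = 18, s_{15} = 16, s_{16} = 10, s_{17} = 18, s_{18} = 8, s_{19} = 2, s_{20} = 6, s_{21} = 12, s_{22} = 10, s_{23} = 6, s_{24} = 16, s_{25} = 14, s_{26} = 2.
Since (s_{25}, s_{26}) = (s_1, s_2) = (14, 2) (two consecutive terms determine the rest), the sequence is periodic with period 24.
So s_{220} = s_{1 + ((220-1) mod 24)} = s_4 = 10.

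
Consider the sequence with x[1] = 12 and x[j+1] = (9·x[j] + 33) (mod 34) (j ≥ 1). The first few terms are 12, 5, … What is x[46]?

25

We have x[1] = 12; x[2] = 5; x[3] = 10; x[4] = 21; x[5] = 18; x[6] = 25; x[7] = 20; x[8] = 9; x[9] = 12.
Since x[9] = x[1] = 12, the sequence is periodic with period 8.
(46 - 1) mod 8 = 5, so x[46] = x[6] = 25.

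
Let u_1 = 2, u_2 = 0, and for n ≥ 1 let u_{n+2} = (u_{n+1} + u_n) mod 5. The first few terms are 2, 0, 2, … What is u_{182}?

0

Computing terms: u_1 = 2, u_2 = 0, u_3 = 2, u_4 = 2, u_5 = 4, u_6 = 1, u_7 = 0, u_8 = 1, u_9 = 1, u_{10} = 2, u_{11} = 3, u_{12} = 0, u_{13} = 3, u_{14} = 3, u_{15} = 1, u_{16} = 4, u_{17} = 0, u_{18} = 4, u_{19} = 4, u_{20} = 3, u_{21} = 2, u_{22} = 0.
The sequence repeats with period 20.
(182 - 1) mod 20 = 1, so u_{182} = u_2 = 0.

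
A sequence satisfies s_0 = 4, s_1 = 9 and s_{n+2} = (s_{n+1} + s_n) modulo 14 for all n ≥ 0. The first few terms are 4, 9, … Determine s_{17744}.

We have s_0 = 4; s_1 = 9; s_2 = 13; s_3 = 8; s_4 = 7; s_5 = 1; s_6 = 8; s_7 = 9; s_8 = 3; s_9 = 12; s_{10} = 1; s_{11} = 13; s_{12} = 0; s_{13} = 13; s_{14} = 13; s_{15} = 12; s_{16} = 11; s_{17} = 9; s_{18} = 6; s_{19} = 1; s_{20} = 7; s_{21} = 8; s_{22} = 1; s_{23} = 9; s_{24} = 10; s_{25} = 5; s_{26} = 1; s_{27} = 6; s_{28} = 7; s_{29} = 13; s_{30} = 6; s_{31} = 5; s_{32} = 11; s_{33} = 2; s_{34} = 13; s_{35} = 1; s_{36} = 0; s_{37} = 1; s_{38} = 1; s_{39} = 2; s_{40} = 3; s_{41} = 5; s_{42} = 8; s_{43} = 13; s_{44} = 7; s_{45} = 6; s_{46} = 13; s_{47} = 5; s_{48} = 4; s_{49} = 9.
Since (s_{48}, s_{49}) = (s_0, s_1) = (4, 9) (two consecutive terms determine the rest), the sequence is periodic with period 48.
(17744 - 0) mod 48 = 32, so s_{17744} = s_{32} = 11.

11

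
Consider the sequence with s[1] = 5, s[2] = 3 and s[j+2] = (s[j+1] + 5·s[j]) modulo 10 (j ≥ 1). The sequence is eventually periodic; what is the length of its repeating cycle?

Listing terms: s[1] = 5; s[2] = 3; s[3] = 8; s[4] = 3; s[5] = 3; s[6] = 8.
Since (s[5], s[6]) = (s[2], s[3]) = (3, 8) (two consecutive terms determine the rest), the sequence is eventually periodic: after a pre-period of length 1 it cycles with period 3.

3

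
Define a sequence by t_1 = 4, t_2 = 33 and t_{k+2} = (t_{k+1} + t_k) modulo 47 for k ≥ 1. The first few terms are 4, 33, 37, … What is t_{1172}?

24

Listing terms: t_1 = 4, t_2 = 33, t_3 = 37, t_4 = 23, t_5 = 13, t_6 = 36, t_7 = 2, t_8 = 38, t_9 = 40, t_{10} = 31, t_{11} = 24, t_{12} = 8, t_{13} = 32, t_{14} = 40, t_{15} = 25, t_{16} = 18, t_{17} = 43, t_{18} = 14, t_{19} = 10, t_{20} = 24, t_{21} = 34, t_{22} = 11, t_{23} = 45, t_{24} = 9, t_{25} = 7, t_{26} = 16, t_{27} = 23, t_{28} = 39, t_{29} = 15, t_{30} = 7, t_{31} = 22, t_{32} = 29, t_{33} = 4, t_{34} = 33.
Since (t_{33}, t_{34}) = (t_1, t_2) = (4, 33) (two consecutive terms determine the rest), the sequence is periodic with period 32.
(1172 - 1) mod 32 = 19, so t_{1172} = t_{20} = 24.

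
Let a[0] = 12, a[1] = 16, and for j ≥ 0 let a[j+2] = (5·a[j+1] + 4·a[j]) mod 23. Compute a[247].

Listing terms: a[0] = 12,  a[1] = 16,  a[2] = 13,  a[3] = 14,  a[4] = 7,  a[5] = 22,  a[6] = 0,  a[7] = 19,  a[8] = 3,  a[9] = 22,  a[10] = 7,  a[11] = 8,  a[12] = 22,  a[13] = 4,  a[14] = 16,  a[15] = 4,  a[16] = 15,  a[17] = 22,  a[18] = 9,  a[19] = 18,  a[20] = 11,  a[21] = 12,  a[22] = 12,  a[23] = 16.
The sequence repeats with period 22.
(247 - 0) mod 22 = 5, so a[247] = a[5] = 22.

22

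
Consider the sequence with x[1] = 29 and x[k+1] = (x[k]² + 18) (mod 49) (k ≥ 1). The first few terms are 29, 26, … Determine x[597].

We have x[1] = 29,  x[2] = 26,  x[3] = 8,  x[4] = 33,  x[5] = 29.
Since x[5] = x[1] = 29, the sequence is periodic with period 4.
(597 - 1) mod 4 = 0, so x[597] = x[1] = 29.

29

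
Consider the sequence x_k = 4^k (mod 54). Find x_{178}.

22

Listing terms: x_1 = 4; x_2 = 16; x_3 = 10; x_4 = 40; x_5 = 52; x_6 = 46; x_7 = 22; x_8 = 34; x_9 = 28; x_{10} = 4.
Since x_{10} = x_1 = 4, the sequence is periodic with period 9.
(178 - 1) mod 9 = 6, so x_{178} = x_7 = 22.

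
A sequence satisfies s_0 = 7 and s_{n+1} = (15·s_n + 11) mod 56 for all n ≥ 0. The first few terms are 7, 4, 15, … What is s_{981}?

4

We have s_0 = 7,  s_1 = 4,  s_2 = 15,  s_3 = 12,  s_4 = 23,  s_5 = 20,  s_6 = 31,  s_7 = 28,  s_8 = 39,  s_9 = 36,  s_{10} = 47,  s_{11} = 44,  s_{12} = 55,  s_{13} = 52,  s_{14} = 7.
Since s_{14} = s_0 = 7, the sequence is periodic with period 14.
(981 - 0) mod 14 = 1, so s_{981} = s_1 = 4.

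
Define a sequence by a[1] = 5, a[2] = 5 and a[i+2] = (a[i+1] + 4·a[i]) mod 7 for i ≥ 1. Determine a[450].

3

Computing terms: a[1] = 5, a[2] = 5, a[3] = 4, a[4] = 3, a[5] = 5, a[6] = 3, a[7] = 2, a[8] = 0, a[9] = 1, a[10] = 1, a[11] = 5, a[12] = 2, a[13] = 1, a[14] = 2, a[15] = 6, a[16] = 0, a[17] = 3, a[18] = 3, a[19] = 1, a[20] = 6, a[21] = 3, a[22] = 6, a[23] = 4, a[24] = 0, a[25] = 2, a[26] = 2, a[27] = 3, a[28] = 4, a[29] = 2, a[30] = 4, a[31] = 5, a[32] = 0, a[33] = 6, a[34] = 6, a[35] = 2, a[36] = 5, a[37] = 6, a[38] = 5, a[39] = 1, a[40] = 0, a[41] = 4, a[42] = 4, a[43] = 6, a[44] = 1, a[45] = 4, a[46] = 1, a[47] = 3, a[48] = 0, a[49] = 5, a[50] = 5.
Since (a[49], a[50]) = (a[1], a[2]) = (5, 5) (two consecutive terms determine the rest), the sequence is periodic with period 48.
(450 - 1) mod 48 = 17, so a[450] = a[18] = 3.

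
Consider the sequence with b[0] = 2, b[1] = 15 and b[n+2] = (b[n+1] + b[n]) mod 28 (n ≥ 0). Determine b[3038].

17

We have b[0] = 2, b[1] = 15, b[2] = 17, b[3] = 4, b[4] = 21, b[5] = 25, b[6] = 18, b[7] = 15, b[8] = 5, b[9] = 20, b[10] = 25, b[11] = 17, b[12] = 14, b[13] = 3, b[14] = 17, b[15] = 20, b[16] = 9, b[17] = 1, b[18] = 10, b[19] = 11, b[20] = 21, b[21] = 4, b[22] = 25, b[23] = 1, b[24] = 26, b[25] = 27, b[26] = 25, b[27] = 24, b[28] = 21, b[29] = 17, b[30] = 10, b[31] = 27, b[32] = 9, b[33] = 8, b[34] = 17, b[35] = 25, b[36] = 14, b[37] = 11, b[38] = 25, b[39] = 8, b[40] = 5, b[41] = 13, b[42] = 18, b[43] = 3, b[44] = 21, b[45] = 24, b[46] = 17, b[47] = 13, b[48] = 2, b[49] = 15.
The sequence repeats with period 48.
So b[3038] = b[0 + ((3038-0) mod 48)] = b[14] = 17.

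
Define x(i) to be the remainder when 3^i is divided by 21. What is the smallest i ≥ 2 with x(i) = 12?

Listing terms: x(1) = 3; x(2) = 9; x(3) = 6; x(4) = 18; x(5) = 12; x(6) = 15; x(7) = 3.
Since x(7) = x(1) = 3, the sequence is periodic with period 6.
The value 12 first appears (with i ≥ 2) at x(5).

5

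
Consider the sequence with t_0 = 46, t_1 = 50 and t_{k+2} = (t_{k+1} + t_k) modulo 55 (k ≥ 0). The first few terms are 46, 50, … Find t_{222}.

Listing terms: t_0 = 46; t_1 = 50; t_2 = 41; t_3 = 36; t_4 = 22; t_5 = 3; t_6 = 25; t_7 = 28; t_8 = 53; t_9 = 26; t_{10} = 24; t_{11} = 50; t_{12} = 19; t_{13} = 14; t_{14} = 33; t_{15} = 47; t_{16} = 25; t_{17} = 17; t_{18} = 42; t_{19} = 4; t_{20} = 46; t_{21} = 50.
Since (t_{20}, t_{21}) = (t_0, t_1) = (46, 50) (two consecutive terms determine the rest), the sequence is periodic with period 20.
(222 - 0) mod 20 = 2, so t_{222} = t_2 = 41.

41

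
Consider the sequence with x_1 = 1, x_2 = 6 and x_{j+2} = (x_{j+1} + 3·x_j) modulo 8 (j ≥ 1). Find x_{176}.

x_1 = 1,  x_2 = 6,  x_3 = 1,  x_4 = 3,  x_5 = 6,  x_6 = 7,  x_7 = 1,  x_8 = 6.
The sequence repeats with period 6.
(176 - 1) mod 6 = 1, so x_{176} = x_2 = 6.

6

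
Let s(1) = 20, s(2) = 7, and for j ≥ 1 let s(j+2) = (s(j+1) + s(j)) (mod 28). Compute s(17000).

27

We have s(1) = 20,  s(2) = 7,  s(3) = 27,  s(4) = 6,  s(5) = 5,  s(6) = 11,  s(7) = 16,  s(8) = 27,  s(9) = 15,  s(10) = 14,  s(11) = 1,  s(12) = 15,  s(13) = 16,  s(14) = 3,  s(15) = 19,  s(16) = 22,  s(17) = 13,  s(18) = 7,  s(19) = 20,  s(20) = 27,  s(21) = 19,  s(22) = 18,  s(23) = 9,  s(24) = 27,  s(25) = 8,  s(26) = 7,  s(27) = 15,  s(28) = 22,  s(29) = 9,  s(30) = 3,  s(31) = 12,  s(32) = 15,  s(33) = 27,  s(34) = 14,  s(35) = 13,  s(36) = 27,  s(37) = 12,  s(38) = 11,  s(39) = 23,  s(40) = 6,  s(41) = 1,  s(42) = 7,  s(43) = 8,  s(44) = 15,  s(45) = 23,  s(46) = 10,  s(47) = 5,  s(48) = 15,  s(49) = 20,  s(50) = 7.
Since (s(49), s(50)) = (s(1), s(2)) = (20, 7) (two consecutive terms determine the rest), the sequence is periodic with period 48.
So s(17000) = s(1 + ((17000-1) mod 48)) = s(8) = 27.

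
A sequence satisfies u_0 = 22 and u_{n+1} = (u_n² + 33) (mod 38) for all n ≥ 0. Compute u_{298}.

Listing terms: u_0 = 22,  u_1 = 23,  u_2 = 30,  u_3 = 21,  u_4 = 18,  u_5 = 15,  u_6 = 30.
Since u_6 = u_2 = 30, the sequence is eventually periodic: after a pre-period of length 2 it cycles with period 4.
For n ≥ 2, u_n depends only on (n - 2) mod 4. (298 - 2) mod 4 = 0, so u_{298} = u_2 = 30.

30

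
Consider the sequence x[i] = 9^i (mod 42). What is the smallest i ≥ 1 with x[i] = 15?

3

x[0] = 1, x[1] = 9, x[2] = 39, x[3] = 15, x[4] = 9.
Since x[4] = x[1] = 9, the sequence is eventually periodic: after a pre-period of length 1 it cycles with period 3.
The value 15 first appears (with i ≥ 1) at x[3].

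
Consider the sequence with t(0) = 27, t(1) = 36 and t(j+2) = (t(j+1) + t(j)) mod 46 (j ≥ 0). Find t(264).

Listing terms: t(0) = 27,  t(1) = 36,  t(2) = 17,  t(3) = 7,  t(4) = 24,  t(5) = 31,  t(6) = 9,  t(7) = 40,  t(8) = 3,  t(9) = 43,  t(10) = 0,  t(11) = 43,  t(12) = 43,  t(13) = 40,  t(14) = 37,  t(15) = 31,  t(16) = 22,  t(17) = 7,  t(18) = 29,  t(19) = 36,  t(20) = 19,  t(21) = 9,  t(22) = 28,  t(23) = 37,  t(24) = 19,  t(25) = 10,  t(26) = 29,  t(27) = 39,  t(28) = 22,  t(29) = 15,  t(30) = 37,  t(31) = 6,  t(32) = 43,  t(33) = 3,  t(34) = 0,  t(35) = 3,  t(36) = 3,  t(37) = 6,  t(38) = 9,  t(39) = 15,  t(40) = 24,  t(41) = 39,  t(42) = 17,  t(43) = 10,  t(44) = 27,  t(45) = 37,  t(46) = 18,  t(47) = 9,  t(48) = 27,  t(49) = 36.
The sequence repeats with period 48.
(264 - 0) mod 48 = 24, so t(264) = t(24) = 19.

19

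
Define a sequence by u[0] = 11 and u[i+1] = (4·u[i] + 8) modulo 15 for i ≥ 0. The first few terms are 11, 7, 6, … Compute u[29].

We have u[0] = 11,  u[1] = 7,  u[2] = 6,  u[3] = 2,  u[4] = 1,  u[5] = 12,  u[6] = 11.
Since u[6] = u[0] = 11, the sequence is periodic with period 6.
(29 - 0) mod 6 = 5, so u[29] = u[5] = 12.

12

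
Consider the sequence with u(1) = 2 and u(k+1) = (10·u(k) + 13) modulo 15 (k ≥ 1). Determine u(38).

3

Computing terms: u(1) = 2, u(2) = 3, u(3) = 13, u(4) = 8, u(5) = 3.
Since u(5) = u(2) = 3, the sequence is eventually periodic: after a pre-period of length 1 it cycles with period 3.
For k ≥ 2, u(k) depends only on (k - 2) mod 3. (38 - 2) mod 3 = 0, so u(38) = u(2) = 3.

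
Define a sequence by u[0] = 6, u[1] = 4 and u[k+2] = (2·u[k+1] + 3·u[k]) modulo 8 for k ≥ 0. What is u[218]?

Computing terms: u[0] = 6, u[1] = 4, u[2] = 2, u[3] = 0, u[4] = 6, u[5] = 4.
Since (u[4], u[5]) = (u[0], u[1]) = (6, 4) (two consecutive terms determine the rest), the sequence is periodic with period 4.
(218 - 0) mod 4 = 2, so u[218] = u[2] = 2.

2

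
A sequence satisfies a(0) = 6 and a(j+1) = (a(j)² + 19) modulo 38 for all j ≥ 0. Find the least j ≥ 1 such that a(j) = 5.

a(0) = 6; a(1) = 17; a(2) = 4; a(3) = 35; a(4) = 28; a(5) = 5; a(6) = 6.
The sequence repeats with period 6.
The value 5 first appears (with j ≥ 1) at a(5).

5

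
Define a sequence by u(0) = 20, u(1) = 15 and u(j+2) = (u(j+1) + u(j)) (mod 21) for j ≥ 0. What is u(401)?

Computing terms: u(0) = 20, u(1) = 15, u(2) = 14, u(3) = 8, u(4) = 1, u(5) = 9, u(6) = 10, u(7) = 19, u(8) = 8, u(9) = 6, u(10) = 14, u(11) = 20, u(12) = 13, u(13) = 12, u(14) = 4, u(15) = 16, u(16) = 20, u(17) = 15.
Since (u(16), u(17)) = (u(0), u(1)) = (20, 15) (two consecutive terms determine the rest), the sequence is periodic with period 16.
So u(401) = u(0 + ((401-0) mod 16)) = u(1) = 15.

15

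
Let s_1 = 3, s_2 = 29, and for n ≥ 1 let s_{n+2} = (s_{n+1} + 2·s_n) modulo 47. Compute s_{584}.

s_1 = 3; s_2 = 29; s_3 = 35; s_4 = 46; s_5 = 22; s_6 = 20; s_7 = 17; s_8 = 10; s_9 = 44; s_{10} = 17; s_{11} = 11; s_{12} = 45; s_{13} = 20; s_{14} = 16; s_{15} = 9; s_{16} = 41; s_{17} = 12; s_{18} = 0; s_{19} = 24; s_{20} = 24; s_{21} = 25; s_{22} = 26; s_{23} = 29; s_{24} = 34; s_{25} = 45; s_{26} = 19; s_{27} = 15; s_{28} = 6; s_{29} = 36; s_{30} = 1; s_{31} = 26; s_{32} = 28; s_{33} = 33; s_{34} = 42; s_{35} = 14; s_{36} = 4; s_{37} = 32; s_{38} = 40; s_{39} = 10; s_{40} = 43; s_{41} = 16; s_{42} = 8; s_{43} = 40; s_{44} = 9; s_{45} = 42; s_{46} = 13; s_{47} = 3; s_{48} = 29.
Since (s_{47}, s_{48}) = (s_1, s_2) = (3, 29) (two consecutive terms determine the rest), the sequence is periodic with period 46.
So s_{584} = s_{1 + ((584-1) mod 46)} = s_{32} = 28.

28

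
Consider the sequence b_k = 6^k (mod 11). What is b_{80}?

Computing terms: b_0 = 1,  b_1 = 6,  b_2 = 3,  b_3 = 7,  b_4 = 9,  b_5 = 10,  b_6 = 5,  b_7 = 8,  b_8 = 4,  b_9 = 2,  b_{10} = 1.
The sequence repeats with period 10.
(80 - 0) mod 10 = 0, so b_{80} = b_0 = 1.

1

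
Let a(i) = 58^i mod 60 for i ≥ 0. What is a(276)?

16

Computing terms: a(0) = 1; a(1) = 58; a(2) = 4; a(3) = 52; a(4) = 16; a(5) = 28; a(6) = 4.
Since a(6) = a(2) = 4, the sequence is eventually periodic: after a pre-period of length 2 it cycles with period 4.
For i ≥ 2, a(i) depends only on (i - 2) mod 4. (276 - 2) mod 4 = 2, so a(276) = a(4) = 16.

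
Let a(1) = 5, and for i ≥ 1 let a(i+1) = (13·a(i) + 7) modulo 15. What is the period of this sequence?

Listing terms: a(1) = 5, a(2) = 12, a(3) = 13, a(4) = 11, a(5) = 0, a(6) = 7, a(7) = 8, a(8) = 6, a(9) = 10, a(10) = 2, a(11) = 3, a(12) = 1, a(13) = 5.
Since a(13) = a(1) = 5, the sequence is periodic with period 12.

12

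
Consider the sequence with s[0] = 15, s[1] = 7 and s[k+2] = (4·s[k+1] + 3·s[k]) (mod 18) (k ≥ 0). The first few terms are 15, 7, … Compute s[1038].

7

Computing terms: s[0] = 15, s[1] = 7, s[2] = 1, s[3] = 7, s[4] = 13, s[5] = 1, s[6] = 7.
Since (s[5], s[6]) = (s[2], s[3]) = (1, 7) (two consecutive terms determine the rest), the sequence is eventually periodic: after a pre-period of length 2 it cycles with period 3.
For k ≥ 2, s[k] depends only on (k - 2) mod 3. (1038 - 2) mod 3 = 1, so s[1038] = s[3] = 7.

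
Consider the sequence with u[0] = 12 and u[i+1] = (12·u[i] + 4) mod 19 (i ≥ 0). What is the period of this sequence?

6

u[0] = 12,  u[1] = 15,  u[2] = 13,  u[3] = 8,  u[4] = 5,  u[5] = 7,  u[6] = 12.
The sequence repeats with period 6.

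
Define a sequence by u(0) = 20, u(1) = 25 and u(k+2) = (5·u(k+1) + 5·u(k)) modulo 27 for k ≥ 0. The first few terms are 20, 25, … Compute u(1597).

Computing terms: u(0) = 20,  u(1) = 25,  u(2) = 9,  u(3) = 8,  u(4) = 4,  u(5) = 6,  u(6) = 23,  u(7) = 10,  u(8) = 3,  u(9) = 11,  u(10) = 16,  u(11) = 0,  u(12) = 26,  u(13) = 22,  u(14) = 24,  u(15) = 14,  u(16) = 1,  u(17) = 21,  u(18) = 2,  u(19) = 7,  u(20) = 18,  u(21) = 17,  u(22) = 13,  u(23) = 15,  u(24) = 5,  u(25) = 19,  u(26) = 12,  u(27) = 20,  u(28) = 25.
The sequence repeats with period 27.
(1597 - 0) mod 27 = 4, so u(1597) = u(4) = 4.

4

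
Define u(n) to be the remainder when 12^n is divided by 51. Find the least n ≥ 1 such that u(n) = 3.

Listing terms: u(0) = 1,  u(1) = 12,  u(2) = 42,  u(3) = 45,  u(4) = 30,  u(5) = 3,  u(6) = 36,  u(7) = 24,  u(8) = 33,  u(9) = 39,  u(10) = 9,  u(11) = 6,  u(12) = 21,  u(13) = 48,  u(14) = 15,  u(15) = 27,  u(16) = 18,  u(17) = 12.
Since u(17) = u(1) = 12, the sequence is eventually periodic: after a pre-period of length 1 it cycles with period 16.
The value 3 first appears (with n ≥ 1) at u(5).

5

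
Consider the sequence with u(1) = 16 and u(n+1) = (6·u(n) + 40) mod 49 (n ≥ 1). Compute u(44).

We have u(1) = 16, u(2) = 38, u(3) = 23, u(4) = 31, u(5) = 30, u(6) = 24, u(7) = 37, u(8) = 17, u(9) = 44, u(10) = 10, u(11) = 2, u(12) = 3, u(13) = 9, u(14) = 45, u(15) = 16.
The sequence repeats with period 14.
(44 - 1) mod 14 = 1, so u(44) = u(2) = 38.

38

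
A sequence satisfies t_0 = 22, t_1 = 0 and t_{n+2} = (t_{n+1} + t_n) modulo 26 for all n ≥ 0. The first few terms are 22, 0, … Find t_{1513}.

Computing terms: t_0 = 22,  t_1 = 0,  t_2 = 22,  t_3 = 22,  t_4 = 18,  t_5 = 14,  t_6 = 6,  t_7 = 20,  t_8 = 0,  t_9 = 20,  t_{10} = 20,  t_{11} = 14,  t_{12} = 8,  t_{13} = 22,  t_{14} = 4,  t_{15} = 0,  t_{16} = 4,  t_{17} = 4,  t_{18} = 8,  t_{19} = 12,  t_{20} = 20,  t_{21} = 6,  t_{22} = 0,  t_{23} = 6,  t_{24} = 6,  t_{25} = 12,  t_{26} = 18,  t_{27} = 4,  t_{28} = 22,  t_{29} = 0.
The sequence repeats with period 28.
So t_{1513} = t_{0 + ((1513-0) mod 28)} = t_1 = 0.

0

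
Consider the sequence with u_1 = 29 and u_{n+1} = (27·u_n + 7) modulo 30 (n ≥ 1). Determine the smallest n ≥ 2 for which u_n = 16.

4

Computing terms: u_1 = 29, u_2 = 10, u_3 = 7, u_4 = 16, u_5 = 19, u_6 = 10.
Since u_6 = u_2 = 10, the sequence is eventually periodic: after a pre-period of length 1 it cycles with period 4.
The value 16 first appears (with n ≥ 2) at u_4.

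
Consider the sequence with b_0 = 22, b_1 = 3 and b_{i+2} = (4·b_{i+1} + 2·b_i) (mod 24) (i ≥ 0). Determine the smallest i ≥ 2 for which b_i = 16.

6

Listing terms: b_0 = 22,  b_1 = 3,  b_2 = 8,  b_3 = 14,  b_4 = 0,  b_5 = 4,  b_6 = 16,  b_7 = 0,  b_8 = 8,  b_9 = 8,  b_{10} = 0,  b_{11} = 16,  b_{12} = 16,  b_{13} = 0.
Since (b_{12}, b_{13}) = (b_6, b_7) = (16, 0) (two consecutive terms determine the rest), the sequence is eventually periodic: after a pre-period of length 6 it cycles with period 6.
The value 16 first appears (with i ≥ 2) at b_6.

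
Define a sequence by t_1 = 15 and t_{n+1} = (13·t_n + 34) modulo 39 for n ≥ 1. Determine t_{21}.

t_1 = 15, t_2 = 34, t_3 = 8, t_4 = 21, t_5 = 34.
Since t_5 = t_2 = 34, the sequence is eventually periodic: after a pre-period of length 1 it cycles with period 3.
For n ≥ 2, t_n depends only on (n - 2) mod 3. (21 - 2) mod 3 = 1, so t_{21} = t_3 = 8.

8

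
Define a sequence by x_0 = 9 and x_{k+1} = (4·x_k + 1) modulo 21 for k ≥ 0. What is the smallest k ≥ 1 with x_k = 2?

Computing terms: x_0 = 9, x_1 = 16, x_2 = 2, x_3 = 9.
Since x_3 = x_0 = 9, the sequence is periodic with period 3.
The value 2 first appears (with k ≥ 1) at x_2.

2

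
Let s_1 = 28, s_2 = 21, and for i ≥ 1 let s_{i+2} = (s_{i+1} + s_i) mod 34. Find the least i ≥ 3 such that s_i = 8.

Listing terms: s_1 = 28,  s_2 = 21,  s_3 = 15,  s_4 = 2,  s_5 = 17,  s_6 = 19,  s_7 = 2,  s_8 = 21,  s_9 = 23,  s_{10} = 10,  s_{11} = 33,  s_{12} = 9,  s_{13} = 8,  s_{14} = 17,  s_{15} = 25,  s_{16} = 8,  s_{17} = 33,  s_{18} = 7,  s_{19} = 6,  s_{20} = 13,  s_{21} = 19,  s_{22} = 32,  s_{23} = 17,  s_{24} = 15,  s_{25} = 32,  s_{26} = 13,  s_{27} = 11,  s_{28} = 24,  s_{29} = 1,  s_{30} = 25,  s_{31} = 26,  s_{32} = 17,  s_{33} = 9,  s_{34} = 26,  s_{35} = 1,  s_{36} = 27,  s_{37} = 28,  s_{38} = 21.
The sequence repeats with period 36.
The value 8 first appears (with i ≥ 3) at s_{13}.

13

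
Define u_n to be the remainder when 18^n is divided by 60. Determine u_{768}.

36

We have u_1 = 18,  u_2 = 24,  u_3 = 12,  u_4 = 36,  u_5 = 48,  u_6 = 24.
Since u_6 = u_2 = 24, the sequence is eventually periodic: after a pre-period of length 1 it cycles with period 4.
For n ≥ 2, u_n depends only on (n - 2) mod 4. (768 - 2) mod 4 = 2, so u_{768} = u_4 = 36.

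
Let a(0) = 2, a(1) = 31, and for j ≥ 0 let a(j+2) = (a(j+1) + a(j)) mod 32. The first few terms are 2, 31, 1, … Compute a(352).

9

Computing terms: a(0) = 2,  a(1) = 31,  a(2) = 1,  a(3) = 0,  a(4) = 1,  a(5) = 1,  a(6) = 2,  a(7) = 3,  a(8) = 5,  a(9) = 8,  a(10) = 13,  a(11) = 21,  a(12) = 2,  a(13) = 23,  a(14) = 25,  a(15) = 16,  a(16) = 9,  a(17) = 25,  a(18) = 2,  a(19) = 27,  a(20) = 29,  a(21) = 24,  a(22) = 21,  a(23) = 13,  a(24) = 2,  a(25) = 15,  a(26) = 17,  a(27) = 0,  a(28) = 17,  a(29) = 17,  a(30) = 2,  a(31) = 19,  a(32) = 21,  a(33) = 8,  a(34) = 29,  a(35) = 5,  a(36) = 2,  a(37) = 7,  a(38) = 9,  a(39) = 16,  a(40) = 25,  a(41) = 9,  a(42) = 2,  a(43) = 11,  a(44) = 13,  a(45) = 24,  a(46) = 5,  a(47) = 29,  a(48) = 2,  a(49) = 31.
Since (a(48), a(49)) = (a(0), a(1)) = (2, 31) (two consecutive terms determine the rest), the sequence is periodic with period 48.
(352 - 0) mod 48 = 16, so a(352) = a(16) = 9.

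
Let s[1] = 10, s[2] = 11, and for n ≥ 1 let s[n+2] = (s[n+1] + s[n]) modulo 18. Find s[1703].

9

We have s[1] = 10, s[2] = 11, s[3] = 3, s[4] = 14, s[5] = 17, s[6] = 13, s[7] = 12, s[8] = 7, s[9] = 1, s[10] = 8, s[11] = 9, s[12] = 17, s[13] = 8, s[14] = 7, s[15] = 15, s[16] = 4, s[17] = 1, s[18] = 5, s[19] = 6, s[20] = 11, s[21] = 17, s[22] = 10, s[23] = 9, s[24] = 1, s[25] = 10, s[26] = 11.
Since (s[25], s[26]) = (s[1], s[2]) = (10, 11) (two consecutive terms determine the rest), the sequence is periodic with period 24.
(1703 - 1) mod 24 = 22, so s[1703] = s[23] = 9.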